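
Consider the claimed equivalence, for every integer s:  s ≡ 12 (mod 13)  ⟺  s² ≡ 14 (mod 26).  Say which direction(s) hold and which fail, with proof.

[⇒] This fails: take s = 25. Then 25 ≡ 12 (mod 13), but 25² = 625 ≡ 1 (mod 26), not 14.

[⇐] This fails: take s = 14. Then 14² = 196 ≡ 14 (mod 26), yet 14 ≡ 1 (mod 13), not 12.

Neither direction holds.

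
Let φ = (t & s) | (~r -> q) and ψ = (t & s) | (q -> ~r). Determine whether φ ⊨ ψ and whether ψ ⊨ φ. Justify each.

(⇒) This fails. Under s = F, r = T, q = T, t = F, the left side is true but the right side is false.

(⇐) This fails. Under s = F, r = F, q = F, t = F, the left side is false but the right side is true.

(⇒) fails and (⇐) fails.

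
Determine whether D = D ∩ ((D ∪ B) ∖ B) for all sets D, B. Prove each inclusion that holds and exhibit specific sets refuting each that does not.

(⊆) fails; (⊇) holds.

Forward inclusion. This inclusion fails. Take D = {1}, B = {1}; then 1 ∈ D but 1 ∉ D ∩ ((D ∪ B) ∖ B).

Reverse inclusion. Let x ∈ D ∩ ((D ∪ B) ∖ B). Then x ∈ D and x ∉ B, from which x ∈ D.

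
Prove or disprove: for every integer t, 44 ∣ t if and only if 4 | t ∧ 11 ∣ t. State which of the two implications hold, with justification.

Both directions hold; the statement is true.

Converse. Suppose 4 ∣ t and 11 ∣ t. Any common multiple of 4 and 11 is a multiple of their lcm; here gcd(4, 11) = 1, so lcm(4, 11) = 4·11 = 44, so 44 ∣ t.

Forward direction. If 44 ∣ t, write t = 44q. Since 44 = 11·4, t = 4·(11q), so 4 ∣ t; and since 44 = 4·11, t = 11·(4q), so 11 ∣ t.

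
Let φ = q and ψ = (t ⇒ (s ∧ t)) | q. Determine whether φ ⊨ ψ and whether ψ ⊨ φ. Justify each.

Only the forward direction holds.

[⇒] Assume the antecedent. If t is true, the antecedent forces (t = T, s = F, q = T) or (t = T, s = T, q = T), and (t ⇒ (s ∧ t)) | q holds there. If t is false, (t ⇒ (s ∧ t)) | q reduces to true regardless of the other variables. Either way (t ⇒ (s ∧ t)) | q holds.

[⇐] This fails. Under t = F, s = F, q = F, the left side is false but the right side is true.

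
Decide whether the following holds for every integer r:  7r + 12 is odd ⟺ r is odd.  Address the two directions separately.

Both implications hold.

(⟹) Suppose 7r + 12 is odd. Since 7 is odd, 7r and r have the same parity, so 7r + 12 ≡ r + 12 (mod 2). As 12 is even, 7r + 12 is odd exactly when r is odd. Thus r is odd.

(⟸) Conversely, suppose r is odd; write r = 2j + 1. Then 7r + 12 = 7·(2j + 1) + 12 = 2·7j + 19, which is odd.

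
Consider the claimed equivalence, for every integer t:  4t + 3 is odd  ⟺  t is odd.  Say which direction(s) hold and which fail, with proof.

(⇒) fails; (⇐) holds.

(⇒) This fails: take t = 2. Then 4t + 3 = 11, which is odd, yet t = 2 is even, not odd.

(⇐) Suppose t is odd. Since 4 is even, 4t is even for every t, so 4t + 3 has the same parity as 3, which is odd. Hence 4t + 3 is odd.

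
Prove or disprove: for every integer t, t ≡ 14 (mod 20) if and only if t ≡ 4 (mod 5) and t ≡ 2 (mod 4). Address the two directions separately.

The biconditional holds.

(→) Suppose t ≡ 14 (mod 20); write t = 20j + 14. Since 5 ∣ 20, reducing mod 5 gives t ≡ 14 ≡ 4 (mod 5); since 4 ∣ 20, reducing mod 4 gives t ≡ 14 ≡ 2 (mod 4).

(←) Conversely, if t ≡ 4 (mod 5) and t ≡ 2 (mod 4), then by the Chinese remainder theorem t ≡ 14 (mod 20). This is exactly t ≡ 14 (mod 20).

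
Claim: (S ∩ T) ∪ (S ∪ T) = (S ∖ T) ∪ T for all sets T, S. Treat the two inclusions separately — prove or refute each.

(⊆) Let x ∈ (S ∩ T) ∪ (S ∪ T). Then either x ∈ T and x ∉ S; or x ∈ S and x ∉ T; or x ∈ T ∩ S. In each case x ∈ (S ∖ T) ∪ T, so (S ∩ T) ∪ (S ∪ T) ⊆ (S ∖ T) ∪ T.

(⊇) Let x ∈ (S ∖ T) ∪ T. Then either x ∈ T and x ∉ S; or x ∈ S and x ∉ T; or x ∈ T ∩ S. In each case x ∈ (S ∩ T) ∪ (S ∪ T), so (S ∖ T) ∪ T ⊆ (S ∩ T) ∪ (S ∪ T).

The two sets are equal.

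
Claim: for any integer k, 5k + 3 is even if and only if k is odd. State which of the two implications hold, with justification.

(←) Suppose k is odd; write k = 2j + 1. Then 5k + 3 = 5·(2j + 1) + 3 = 2·5j + 8, which is even.

(→) Suppose 5k + 3 is even. Since 5 is odd, 5k and k have the same parity, so 5k + 3 ≡ k + 3 (mod 2). As 3 is odd, 5k + 3 is even exactly when k is odd. Thus k is odd.

Equivalent; both directions hold.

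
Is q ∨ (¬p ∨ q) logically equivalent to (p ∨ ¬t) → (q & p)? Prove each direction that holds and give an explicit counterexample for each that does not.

Forward direction. This fails. Under q = F, t = F, p = F, the left side is true but the right side is false.

Converse. Assume the antecedent. If q is true, q ∨ (¬p ∨ q) reduces to true regardless of the other variables. If q is false, the antecedent forces (q = F, t = T, p = F), and q ∨ (¬p ∨ q) holds there. Either way q ∨ (¬p ∨ q) holds.

Not equivalent: only (⇐) holds.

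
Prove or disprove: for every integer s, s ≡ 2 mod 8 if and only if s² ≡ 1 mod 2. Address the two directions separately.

Neither direction holds.

[⇒] This fails: take s = 2. Then 2 ≡ 2 (mod 8), but 2² = 4 ≡ 0 (mod 2), not 1.

[⇐] This fails: take s = 1. Then 1² = 1 ≡ 1 (mod 2), yet 1 ≡ 1 (mod 8), not 2.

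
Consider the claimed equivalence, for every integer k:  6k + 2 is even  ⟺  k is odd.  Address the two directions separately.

(⇐) Suppose k is odd. Since 6 is even, 6k is even for every k, so 6k + 2 has the same parity as 2, which is even. Hence 6k + 2 is even.

(⇒) This fails: take k = 2. Then 6k + 2 = 14, which is even, yet k = 2 is even, not odd.

Only the reverse direction holds.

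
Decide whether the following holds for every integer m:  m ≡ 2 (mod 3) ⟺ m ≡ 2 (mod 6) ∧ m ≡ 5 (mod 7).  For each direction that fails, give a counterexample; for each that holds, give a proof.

(⇒) This fails: m = 32 gives 32 ≡ 2 (mod 3) but 32 ≡ 4 (mod 7), so the conjunction on the right does not hold.

(⇐) Conversely, if m ≡ 2 (mod 6) and m ≡ 5 (mod 7), then by the Chinese remainder theorem m ≡ 26 (mod 42). Since 26 ≡ 2 (mod 3) and 3 ∣ 42, we get m ≡ 2 (mod 3).

Not equivalent: only (⇐) holds.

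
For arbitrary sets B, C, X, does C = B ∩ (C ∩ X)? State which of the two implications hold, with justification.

Forward inclusion. This inclusion fails. Take B = ∅, C = {1}, X = ∅; then 1 ∈ C but 1 ∉ B ∩ (C ∩ X).

Reverse inclusion. Let x ∈ B ∩ (C ∩ X). Then x ∈ B ∩ C ∩ X, from which x ∈ C.

Only the reverse inclusion holds.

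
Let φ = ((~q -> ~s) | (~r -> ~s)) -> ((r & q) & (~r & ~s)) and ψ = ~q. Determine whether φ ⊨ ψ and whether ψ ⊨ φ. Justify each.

Converse. This fails. Under q = F, s = F, r = F, the left side is false but the right side is true.

Forward direction. Assume the antecedent. If q is true, the antecedent cannot hold. If q is false, ~q reduces to true regardless of the other variables. Either way ~q holds.

(⇒) holds; (⇐) fails.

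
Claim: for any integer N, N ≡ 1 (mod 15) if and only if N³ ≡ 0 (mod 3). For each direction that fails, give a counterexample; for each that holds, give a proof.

(⇒) fails and (⇐) fails.

(⇒) This fails: take N = 1. Then 1 ≡ 1 (mod 15), but 1³ = 1 ≡ 1 (mod 3), not 0.

(⇐) This fails: take N = 0. Then 0³ = 0 ≡ 0 (mod 3), yet 0 ≡ 0 (mod 15), not 1.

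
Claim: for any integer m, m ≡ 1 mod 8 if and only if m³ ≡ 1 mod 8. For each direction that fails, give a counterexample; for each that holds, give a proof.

(←) Suppose m³ ≡ 1 (mod 8). The only residue r in {0, …, 7} with r³ ≡ 1 (mod 8) is r = 1, so m ≡ 1 (mod 8).

(→) Suppose m ≡ 1 mod 8. Write m = 8j + 1. Then (8j + 1)³ = 512j³ + 192j² + 24j + 1 = 8(64j³ + 24j² + 3j) + 1, so m³ ≡ 1 (mod 8).

Equivalent; both directions hold.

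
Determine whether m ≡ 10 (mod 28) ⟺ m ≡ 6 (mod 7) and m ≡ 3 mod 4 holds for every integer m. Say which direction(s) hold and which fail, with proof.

Forward direction. This fails: m = 10 gives 10 ≡ 10 (mod 28) but 10 ≡ 3 (mod 7), so the conjunction on the right does not hold.

Converse. This fails: m = 27 satisfies both congruences on the right (27 ≡ 6 mod 7 and 27 ≡ 3 mod 4) yet 27 ≡ 27 (mod 28), not 10.

Both directions fail.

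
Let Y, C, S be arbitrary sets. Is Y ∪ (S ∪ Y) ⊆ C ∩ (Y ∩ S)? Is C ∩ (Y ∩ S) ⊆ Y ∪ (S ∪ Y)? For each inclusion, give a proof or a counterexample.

Forward inclusion. This inclusion fails. Take Y = {1}, C = ∅, S = ∅; then 1 ∈ Y ∪ (S ∪ Y) but 1 ∉ C ∩ (Y ∩ S).

Reverse inclusion. Let x ∈ C ∩ (Y ∩ S). Then x ∈ Y ∩ C ∩ S, from which x ∈ Y ∪ (S ∪ Y).

(⊆) fails; (⊇) holds.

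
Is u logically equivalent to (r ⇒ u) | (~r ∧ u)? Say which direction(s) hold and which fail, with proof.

Only the forward direction holds.

(→) Assume the antecedent. If u is true, (r ⇒ u) | (~r ∧ u) reduces to true regardless of the other variables. If u is false, the antecedent cannot hold. Either way (r ⇒ u) | (~r ∧ u) holds.

(←) This fails. Under u = F, r = F, the left side is false but the right side is true.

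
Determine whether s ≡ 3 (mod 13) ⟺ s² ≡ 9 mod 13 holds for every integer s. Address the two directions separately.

(⇒) holds; (⇐) fails.

(⇐) This fails: take s = 10. Then 10² = 100 ≡ 9 (mod 13), yet 10 ≡ 10 (mod 13), not 3.

(⇒) Suppose s ≡ 3 (mod 13). Write s = 13j + 3. Then (13j + 3)² = 169j² + 78j + 9 = 13(13j² + 6j) + 9, so s² ≡ 9 (mod 13).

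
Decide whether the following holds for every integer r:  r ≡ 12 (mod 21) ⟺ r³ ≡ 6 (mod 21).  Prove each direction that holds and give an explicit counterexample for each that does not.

(⇒) holds; (⇐) fails.

(⟸) This fails: take r = 3. Then 3³ = 27 ≡ 6 (mod 21), yet 3 ≡ 3 (mod 21), not 12.

(⟹) Suppose r ≡ 12 (mod 21). Write r = 21j + 12. Then (21j + 12)³ = 9261j³ + 15876j² + 9072j + 1728 = 21(441j³ + 756j² + 432j + 82) + 6, so r³ ≡ 6 (mod 21).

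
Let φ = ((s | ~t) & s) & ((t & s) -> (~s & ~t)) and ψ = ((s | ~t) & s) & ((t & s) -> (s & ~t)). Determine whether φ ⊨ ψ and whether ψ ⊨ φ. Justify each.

Equivalent; both directions hold.

[⇒] Assume the antecedent. If t is true, the antecedent cannot hold. If t is false, the antecedent forces (t = F, s = T), and the consequent holds there. Either way the consequent holds.

[⇐] Assume the antecedent. If t is true, the antecedent cannot hold. If t is false, the antecedent forces (t = F, s = T), and the consequent holds there. Either way the consequent holds.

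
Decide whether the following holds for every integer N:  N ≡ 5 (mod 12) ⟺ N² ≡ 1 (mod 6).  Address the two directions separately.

[⇒] Suppose N ≡ 5 (mod 12). Then N² ≡ 5² = 25 (mod 12), and since 6 ∣ 12, also N² ≡ 1 (mod 6).

[⇐] This fails: take N = 1. Then 1² = 1 ≡ 1 (mod 6), yet 1 ≡ 1 (mod 12), not 5.

(⇒) holds; (⇐) fails.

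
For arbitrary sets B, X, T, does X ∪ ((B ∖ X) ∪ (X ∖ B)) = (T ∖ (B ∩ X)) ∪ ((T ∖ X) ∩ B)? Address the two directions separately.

Both inclusions fail.

(⊆) This inclusion fails. Take B = {1}, X = ∅, T = ∅; then 1 ∈ X ∪ ((B ∖ X) ∪ (X ∖ B)) but 1 ∉ (T ∖ (B ∩ X)) ∪ ((T ∖ X) ∩ B).

(⊇) This inclusion fails. Take B = ∅, X = ∅, T = {1}; then 1 ∈ (T ∖ (B ∩ X)) ∪ ((T ∖ X) ∩ B) but 1 ∉ X ∪ ((B ∖ X) ∪ (X ∖ B)).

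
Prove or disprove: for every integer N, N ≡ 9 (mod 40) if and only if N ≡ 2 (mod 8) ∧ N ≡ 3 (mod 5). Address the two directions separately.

Neither direction holds.

(⇒) This fails: N = 9 gives 9 ≡ 9 (mod 40) but 9 ≡ 1 (mod 8), so the conjunction on the right does not hold.

(⇐) This fails: N = 18 satisfies both congruences on the right (18 ≡ 2 mod 8 and 18 ≡ 3 mod 5) yet 18 ≡ 18 (mod 40), not 9.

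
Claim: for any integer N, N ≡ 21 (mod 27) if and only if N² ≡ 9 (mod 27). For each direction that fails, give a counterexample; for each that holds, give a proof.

Not equivalent: only (⇒) holds.

(⇐) This fails: take N = 3. Then 3² = 9 ≡ 9 (mod 27), yet 3 ≡ 3 (mod 27), not 21.

(⇒) Suppose N ≡ 21 (mod 27). Write N = 27j + 21. Then (27j + 21)² = 729j² + 1134j + 441 = 27(27j² + 42j + 16) + 9, so N² ≡ 9 (mod 27).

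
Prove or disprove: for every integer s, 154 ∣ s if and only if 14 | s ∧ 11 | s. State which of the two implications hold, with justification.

(→) If 154 ∣ s, write s = 154q. Since 154 = 11·14, s = 14·(11q), so 14 ∣ s; and since 154 = 14·11, s = 11·(14q), so 11 ∣ s.

(←) Suppose 14 ∣ s and 11 ∣ s. Any common multiple of 14 and 11 is a multiple of their lcm; here gcd(14, 11) = 1, so lcm(14, 11) = 14·11 = 154, so 154 ∣ s.

The biconditional holds.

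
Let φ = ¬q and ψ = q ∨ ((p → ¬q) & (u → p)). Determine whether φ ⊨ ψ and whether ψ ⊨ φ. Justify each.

[⇒] This fails. Under p = F, u = T, q = F, the left side is true but the right side is false.

[⇐] This fails. Under p = F, u = F, q = T, the left side is false but the right side is true.

Neither implication holds.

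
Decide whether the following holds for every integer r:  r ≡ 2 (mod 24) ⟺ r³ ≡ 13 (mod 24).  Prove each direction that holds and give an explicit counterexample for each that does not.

[⇒] This fails: take r = 2. Then 2 ≡ 2 (mod 24), but 2³ = 8 ≡ 8 (mod 24), not 13.

[⇐] This fails: take r = 13. Then 13³ = 2197 ≡ 13 (mod 24), yet 13 ≡ 13 (mod 24), not 2.

Neither implication holds.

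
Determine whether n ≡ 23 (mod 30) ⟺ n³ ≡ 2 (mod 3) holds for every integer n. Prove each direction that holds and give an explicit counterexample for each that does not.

[⇒] Suppose n ≡ 23 (mod 30). Then n³ ≡ 23³ = 12167 (mod 30), and since 3 ∣ 30, also n³ ≡ 2 (mod 3).

[⇐] This fails: take n = 2. Then 2³ = 8 ≡ 2 (mod 3), yet 2 ≡ 2 (mod 30), not 23.

Only the forward direction holds.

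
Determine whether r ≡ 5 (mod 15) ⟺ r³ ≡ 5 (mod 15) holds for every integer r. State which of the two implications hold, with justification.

Both implications hold.

Forward direction. Suppose r ≡ 5 (mod 15). Write r = 15j + 5. Then (15j + 5)³ = 3375j³ + 3375j² + 1125j + 125 = 15(225j³ + 225j² + 75j + 8) + 5, so r³ ≡ 5 (mod 15).

Converse. Suppose r³ ≡ 5 (mod 15). The only residue r in {0, …, 14} with r³ ≡ 5 (mod 15) is r = 5, so r ≡ 5 (mod 15).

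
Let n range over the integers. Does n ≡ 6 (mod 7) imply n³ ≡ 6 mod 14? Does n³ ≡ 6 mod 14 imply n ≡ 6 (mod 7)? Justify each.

(⇒) This fails: take n = 13. Then 13 ≡ 6 (mod 7), but 13³ = 2197 ≡ 13 (mod 14), not 6.

(⇐) This fails: take n = 10. Then 10³ = 1000 ≡ 6 (mod 14), yet 10 ≡ 3 (mod 7), not 6.

Neither direction holds.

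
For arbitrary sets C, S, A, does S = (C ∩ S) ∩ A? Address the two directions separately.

The sets are not equal: only the reverse inclusion holds.

(⟹) This inclusion fails. Take C = ∅, S = {1}, A = ∅; then 1 ∈ S but 1 ∉ (C ∩ S) ∩ A.

(⟸) Let x ∈ (C ∩ S) ∩ A. Then x ∈ C ∩ S ∩ A, from which x ∈ S.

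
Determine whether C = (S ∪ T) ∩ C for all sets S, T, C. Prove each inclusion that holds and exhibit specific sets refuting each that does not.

Only the reverse inclusion holds.

Forward inclusion. This inclusion fails. Take S = ∅, T = ∅, C = {1}; then 1 ∈ C but 1 ∉ (S ∪ T) ∩ C.

Reverse inclusion. Let x ∈ (S ∪ T) ∩ C. Then either x ∈ S ∩ C and x ∉ T; or x ∈ T ∩ C and x ∉ S; or x ∈ S ∩ T ∩ C. In each case x ∈ C, so (S ∪ T) ∩ C ⊆ C.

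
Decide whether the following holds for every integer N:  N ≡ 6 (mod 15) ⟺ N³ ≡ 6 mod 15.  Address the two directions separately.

(⟹) Suppose N ≡ 6 (mod 15). Write N = 15j + 6. Then (15j + 6)³ = 3375j³ + 4050j² + 1620j + 216 = 15(225j³ + 270j² + 108j + 14) + 6, so N³ ≡ 6 (mod 15).

(⟸) Conversely, suppose N³ ≡ 6 (mod 15). The only residue r in {0, …, 14} with r³ ≡ 6 (mod 15) is r = 6, so N ≡ 6 (mod 15).

Both directions hold; the statement is true.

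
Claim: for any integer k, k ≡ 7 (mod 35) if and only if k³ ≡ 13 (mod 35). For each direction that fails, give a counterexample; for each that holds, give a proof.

(⟹) This fails: take k = 7. Then 7 ≡ 7 (mod 35), but 7³ = 343 ≡ 28 (mod 35), not 13.

(⟸) This fails: take k = 12. Then 12³ = 1728 ≡ 13 (mod 35), yet 12 ≡ 12 (mod 35), not 7.

Neither implication holds.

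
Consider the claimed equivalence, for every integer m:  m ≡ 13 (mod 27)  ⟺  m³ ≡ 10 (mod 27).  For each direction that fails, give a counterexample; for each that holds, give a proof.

The forward direction holds; the converse fails.

Forward direction. Suppose m ≡ 13 (mod 27). Write m = 27j + 13. Then (27j + 13)³ = 19683j³ + 28431j² + 13689j + 2197 = 27(729j³ + 1053j² + 507j + 81) + 10, so m³ ≡ 10 (mod 27).

Converse. This fails: take m = 4. Then 4³ = 64 ≡ 10 (mod 27), yet 4 ≡ 4 (mod 27), not 13.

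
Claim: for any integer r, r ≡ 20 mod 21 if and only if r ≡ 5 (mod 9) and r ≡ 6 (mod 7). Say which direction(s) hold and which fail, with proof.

Only the converse holds.

Forward direction. This fails: r = 20 gives 20 ≡ 20 (mod 21) but 20 ≡ 2 (mod 9), so the conjunction on the right does not hold.

Converse. If r ≡ 5 (mod 9) and r ≡ 6 (mod 7), then by the Chinese remainder theorem r ≡ 41 (mod 63). Since 41 ≡ 20 (mod 21) and 21 ∣ 63, we get r ≡ 20 (mod 21).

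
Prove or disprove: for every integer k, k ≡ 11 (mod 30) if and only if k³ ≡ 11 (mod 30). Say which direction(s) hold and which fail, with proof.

Forward direction. Suppose k ≡ 11 (mod 30). Write k = 30j + 11. Then (30j + 11)³ = 27000j³ + 29700j² + 10890j + 1331 = 30(900j³ + 990j² + 363j + 44) + 11, so k³ ≡ 11 (mod 30).

Converse. Suppose k³ ≡ 11 (mod 30). The only residue r in {0, …, 29} with r³ ≡ 11 (mod 30) is r = 11, so k ≡ 11 (mod 30).

Both directions hold; the statement is true.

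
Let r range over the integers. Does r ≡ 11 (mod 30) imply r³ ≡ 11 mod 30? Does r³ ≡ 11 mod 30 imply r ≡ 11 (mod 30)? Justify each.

[⇒] Suppose r ≡ 11 (mod 30). Write r = 30j + 11. Then (30j + 11)³ = 27000j³ + 29700j² + 10890j + 1331 = 30(900j³ + 990j² + 363j + 44) + 11, so r³ ≡ 11 (mod 30).

[⇐] Conversely, suppose r³ ≡ 11 (mod 30). The only residue r in {0, …, 29} with r³ ≡ 11 (mod 30) is r = 11, so r ≡ 11 (mod 30).

Both implications hold.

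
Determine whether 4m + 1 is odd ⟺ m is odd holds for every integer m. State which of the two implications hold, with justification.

[⇒] This fails: take m = 6. Then 4m + 1 = 25, which is odd, yet m = 6 is even, not odd.

[⇐] Suppose m is odd. Since 4 is even, 4m is even for every m, so 4m + 1 has the same parity as 1, which is odd. Hence 4m + 1 is odd.

The forward direction fails; the converse holds.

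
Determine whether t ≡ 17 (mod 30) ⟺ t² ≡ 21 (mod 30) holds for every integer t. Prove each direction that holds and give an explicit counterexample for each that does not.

(→) This fails: take t = 17. Then 17 ≡ 17 (mod 30), but 17² = 289 ≡ 19 (mod 30), not 21.

(←) This fails: take t = 9. Then 9² = 81 ≡ 21 (mod 30), yet 9 ≡ 9 (mod 30), not 17.

(⇒) fails and (⇐) fails.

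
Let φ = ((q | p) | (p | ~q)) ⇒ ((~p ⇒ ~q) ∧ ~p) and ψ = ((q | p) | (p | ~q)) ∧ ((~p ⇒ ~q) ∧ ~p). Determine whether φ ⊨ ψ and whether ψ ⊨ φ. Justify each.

(⟹) Assume the antecedent. If p is true, the antecedent cannot hold. If p is false, the antecedent forces (p = F, q = F), and the consequent holds there. Either way the consequent holds.

(⟸) Assume the antecedent. If p is true, the antecedent cannot hold. If p is false, the antecedent forces (p = F, q = F), and the consequent holds there. Either way the consequent holds.

Both directions hold; the statement is true.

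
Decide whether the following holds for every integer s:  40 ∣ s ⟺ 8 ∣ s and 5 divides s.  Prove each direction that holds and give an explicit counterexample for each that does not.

Forward direction. If 40 ∣ s, write s = 40q. Since 40 = 5·8, s = 8·(5q), so 8 ∣ s; and since 40 = 8·5, s = 5·(8q), so 5 ∣ s.

Converse. Suppose 8 ∣ s and 5 ∣ s. Any common multiple of 8 and 5 is a multiple of their lcm; here gcd(8, 5) = 1, so lcm(8, 5) = 8·5 = 40, so 40 ∣ s.

The biconditional holds.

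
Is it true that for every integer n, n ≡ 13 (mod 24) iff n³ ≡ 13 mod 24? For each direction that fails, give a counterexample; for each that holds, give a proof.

(⟹) Suppose n ≡ 13 (mod 24). Write n = 24j + 13. Then (24j + 13)³ = 13824j³ + 22464j² + 12168j + 2197 = 24(576j³ + 936j² + 507j + 91) + 13, so n³ ≡ 13 (mod 24).

(⟸) Conversely, suppose n³ ≡ 13 (mod 24). The only residue r in {0, …, 23} with r³ ≡ 13 (mod 24) is r = 13, so n ≡ 13 (mod 24).

Both directions hold.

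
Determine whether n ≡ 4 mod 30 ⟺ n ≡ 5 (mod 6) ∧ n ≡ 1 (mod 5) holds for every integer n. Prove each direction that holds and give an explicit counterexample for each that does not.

(⟹) This fails: n = 4 gives 4 ≡ 4 (mod 30) but 4 ≡ 4 (mod 6), so the conjunction on the right does not hold.

(⟸) This fails: n = 11 satisfies both congruences on the right (11 ≡ 5 mod 6 and 11 ≡ 1 mod 5) yet 11 ≡ 11 (mod 30), not 4.

(⇒) fails and (⇐) fails.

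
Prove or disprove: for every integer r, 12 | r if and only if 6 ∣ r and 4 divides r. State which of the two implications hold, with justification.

Both implications hold.

[⇒] If 12 ∣ r, write r = 12q. Since 12 = 2·6, r = 6·(2q), so 6 ∣ r; and since 12 = 3·4, r = 4·(3q), so 4 ∣ r.

[⇐] Suppose 6 ∣ r and 4 ∣ r. Any common multiple of 6 and 4 is a multiple of their lcm; here lcm(6, 4) = 6·4/gcd(6, 4) = 24/2 = 12, so 12 ∣ r.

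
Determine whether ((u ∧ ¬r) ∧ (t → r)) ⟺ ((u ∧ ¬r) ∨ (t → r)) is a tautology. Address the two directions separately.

[⇒] Assume the antecedent. If u is true, (u ∧ ¬r) ∨ (t → r) reduces to true regardless of the other variables. If u is false, the antecedent cannot hold. Either way (u ∧ ¬r) ∨ (t → r) holds.

[⇐] This fails. Under u = F, r = F, t = F, the left side is false but the right side is true.

Not equivalent: only (⇒) holds.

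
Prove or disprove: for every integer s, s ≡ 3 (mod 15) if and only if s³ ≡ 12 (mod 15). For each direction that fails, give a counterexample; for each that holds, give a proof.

The biconditional holds.

(→) Suppose s ≡ 3 (mod 15). Write s = 15j + 3. Then (15j + 3)³ = 3375j³ + 2025j² + 405j + 27 = 15(225j³ + 135j² + 27j + 1) + 12, so s³ ≡ 12 (mod 15).

(←) Conversely, suppose s³ ≡ 12 (mod 15). The only residue r in {0, …, 14} with r³ ≡ 12 (mod 15) is r = 3, so s ≡ 3 (mod 15).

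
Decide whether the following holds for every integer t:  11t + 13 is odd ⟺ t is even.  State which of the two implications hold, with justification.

[⇒] Suppose 11t + 13 is odd. Since 11 is odd, 11t and t have the same parity, so 11t + 13 ≡ t + 13 (mod 2). As 13 is odd, 11t + 13 is odd exactly when t is even. Thus t is even.

[⇐] Conversely, suppose t is even; write t = 2j. Then 11t + 13 = 11·(2j) + 13 = 2·11j + 13, which is odd.

Both directions hold.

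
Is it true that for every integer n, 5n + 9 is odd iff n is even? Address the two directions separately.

[⇒] Suppose 5n + 9 is odd. Since 5 is odd, 5n and n have the same parity, so 5n + 9 ≡ n + 9 (mod 2). As 9 is odd, 5n + 9 is odd exactly when n is even. Thus n is even.

[⇐] Conversely, suppose n is even; write n = 2j. Then 5n + 9 = 5·(2j) + 9 = 2·5j + 9, which is odd.

Equivalent; both directions hold.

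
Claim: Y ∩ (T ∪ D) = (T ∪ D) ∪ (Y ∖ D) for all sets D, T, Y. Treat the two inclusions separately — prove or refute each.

The sets are not equal: only the forward inclusion holds.

(⊇) This inclusion fails. Take D = {1}, T = ∅, Y = ∅; then 1 ∈ (T ∪ D) ∪ (Y ∖ D) but 1 ∉ Y ∩ (T ∪ D).

(⊆) Let x ∈ Y ∩ (T ∪ D). Then either x ∈ D ∩ Y and x ∉ T; or x ∈ T ∩ Y and x ∉ D; or x ∈ D ∩ T ∩ Y. In each case x ∈ (T ∪ D) ∪ (Y ∖ D), so Y ∩ (T ∪ D) ⊆ (T ∪ D) ∪ (Y ∖ D).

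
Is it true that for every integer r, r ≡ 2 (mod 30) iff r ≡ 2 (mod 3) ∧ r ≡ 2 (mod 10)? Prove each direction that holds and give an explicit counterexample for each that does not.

Both implications hold.

Forward direction. Suppose r ≡ 2 (mod 30); write r = 30j + 2. Since 3 ∣ 30, reducing mod 3 gives r ≡ 2 (mod 3); since 10 ∣ 30, reducing mod 10 gives r ≡ 2 (mod 10).

Converse. If r ≡ 2 (mod 3) and r ≡ 2 (mod 10), then by the Chinese remainder theorem r ≡ 2 (mod 30). This is exactly r ≡ 2 (mod 30).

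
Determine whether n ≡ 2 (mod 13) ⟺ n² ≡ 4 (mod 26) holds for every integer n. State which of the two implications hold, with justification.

(⟹) This fails: take n = 15. Then 15 ≡ 2 (mod 13), but 15² = 225 ≡ 17 (mod 26), not 4.

(⟸) This fails: take n = 24. Then 24² = 576 ≡ 4 (mod 26), yet 24 ≡ 11 (mod 13), not 2.

Neither implication holds.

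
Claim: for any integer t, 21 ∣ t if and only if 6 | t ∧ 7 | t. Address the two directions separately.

[⇒] This fails: take t = 21. Certainly 21 ∣ 21, but 6 ∤ 21.

[⇐] Suppose 6 ∣ t and 7 ∣ t. Any common multiple of 6 and 7 is a multiple of their lcm; here gcd(6, 7) = 1, so lcm(6, 7) = 6·7 = 42, so 42 ∣ t. Since 21 ∣ 42, it follows that 21 ∣ t.

Not equivalent: only (⇐) holds.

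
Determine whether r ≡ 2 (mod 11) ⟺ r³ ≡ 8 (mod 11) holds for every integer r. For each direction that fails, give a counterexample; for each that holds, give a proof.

Both directions hold.

Forward direction. Suppose r ≡ 2 (mod 11). Write r = 11j + 2. Then (11j + 2)³ = 1331j³ + 726j² + 132j + 8 = 11(121j³ + 66j² + 12j) + 8, so r³ ≡ 8 (mod 11).

Converse. Suppose r³ ≡ 8 (mod 11). The only residue r in {0, …, 10} with r³ ≡ 8 (mod 11) is r = 2, so r ≡ 2 (mod 11).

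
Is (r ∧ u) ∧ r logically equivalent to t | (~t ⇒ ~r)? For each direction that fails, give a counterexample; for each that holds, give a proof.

(⇒) fails and (⇐) fails.

Forward direction. This fails. Under t = F, u = T, r = T, the left side is true but the right side is false.

Converse. This fails. Under t = F, u = F, r = F, the left side is false but the right side is true.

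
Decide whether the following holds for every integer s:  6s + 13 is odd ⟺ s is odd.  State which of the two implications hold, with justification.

(⇒) fails; (⇐) holds.

Converse. Suppose s is odd. Since 6 is even, 6s is even for every s, so 6s + 13 has the same parity as 13, which is odd. Hence 6s + 13 is odd.

Forward direction. This fails: take s = 0. Then 6s + 13 = 13, which is odd, yet s = 0 is even, not odd.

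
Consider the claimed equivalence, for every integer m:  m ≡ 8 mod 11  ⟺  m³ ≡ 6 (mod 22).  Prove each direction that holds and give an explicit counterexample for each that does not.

(⟹) This fails: take m = 19. Then 19 ≡ 8 (mod 11), but 19³ = 6859 ≡ 17 (mod 22), not 6.

(⟸) Conversely, the residues r modulo 22 with r³ ≡ 6 (mod 22) are exactly {8}, and each is ≡ 8 (mod 11).

The forward direction fails; the converse holds.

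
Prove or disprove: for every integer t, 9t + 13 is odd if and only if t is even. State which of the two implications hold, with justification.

Forward direction. Suppose 9t + 13 is odd. Since 9 is odd, 9t and t have the same parity, so 9t + 13 ≡ t + 13 (mod 2). As 13 is odd, 9t + 13 is odd exactly when t is even. Thus t is even.

Converse. Suppose t is even; write t = 2j. Then 9t + 13 = 9·(2j) + 13 = 2·9j + 13, which is odd.

Equivalent; both directions hold.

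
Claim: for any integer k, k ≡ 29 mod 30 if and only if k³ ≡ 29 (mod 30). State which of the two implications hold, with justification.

(⟹) Suppose k ≡ 29 mod 30. Write k = 30j + 29. Then (30j + 29)³ = 27000j³ + 78300j² + 75690j + 24389 = 30(900j³ + 2610j² + 2523j + 812) + 29, so k³ ≡ 29 (mod 30).

(⟸) Conversely, suppose k³ ≡ 29 (mod 30). The only residue r in {0, …, 29} with r³ ≡ 29 (mod 30) is r = 29, so k ≡ 29 (mod 30).

Both directions hold.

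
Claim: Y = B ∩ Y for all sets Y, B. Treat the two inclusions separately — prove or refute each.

Reverse inclusion. Let x ∈ B ∩ Y. Then x ∈ Y ∩ B, from which x ∈ Y.

Forward inclusion. This inclusion fails. Take Y = {1}, B = ∅; then 1 ∈ Y but 1 ∉ B ∩ Y.

Only the reverse inclusion holds.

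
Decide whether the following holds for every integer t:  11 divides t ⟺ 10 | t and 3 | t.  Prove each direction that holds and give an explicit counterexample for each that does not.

(⇒) fails and (⇐) fails.

[⇒] This fails: take t = 11. Certainly 11 ∣ 11, but 10 ∤ 11.

[⇐] This fails: take t = 30. Both 10 ∣ 30 and 3 ∣ 30, yet 30 is not a multiple of 11 (since 30 = 2·11 + 8), so 11 ∤ 30.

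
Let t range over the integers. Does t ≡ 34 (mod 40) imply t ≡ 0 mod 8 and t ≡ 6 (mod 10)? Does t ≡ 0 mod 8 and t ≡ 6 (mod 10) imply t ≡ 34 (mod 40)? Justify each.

[⇒] This fails: t = 34 gives 34 ≡ 34 (mod 40) but 34 ≡ 2 (mod 8), so the conjunction on the right does not hold.

[⇐] This fails: t = 16 satisfies both congruences on the right (16 ≡ 0 mod 8 and 16 ≡ 6 mod 10) yet 16 ≡ 16 (mod 40), not 34.

Neither implication holds.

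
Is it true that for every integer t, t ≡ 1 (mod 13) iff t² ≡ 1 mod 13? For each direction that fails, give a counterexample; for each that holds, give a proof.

[⇐] This fails: take t = 12. Then 12² = 144 ≡ 1 (mod 13), yet 12 ≡ 12 (mod 13), not 1.

[⇒] Suppose t ≡ 1 (mod 13). Write t = 13j + 1. Then (13j + 1)² = 169j² + 26j + 1 = 13(13j² + 2j) + 1, so t² ≡ 1 (mod 13).

Not equivalent: only (⇒) holds.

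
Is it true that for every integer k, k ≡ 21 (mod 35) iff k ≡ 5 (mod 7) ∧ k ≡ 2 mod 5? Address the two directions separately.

Forward direction. This fails: k = 21 gives 21 ≡ 21 (mod 35) but 21 ≡ 0 (mod 7), so the conjunction on the right does not hold.

Converse. This fails: k = 12 satisfies both congruences on the right (12 ≡ 5 mod 7 and 12 ≡ 2 mod 5) yet 12 ≡ 12 (mod 35), not 21.

Both directions fail.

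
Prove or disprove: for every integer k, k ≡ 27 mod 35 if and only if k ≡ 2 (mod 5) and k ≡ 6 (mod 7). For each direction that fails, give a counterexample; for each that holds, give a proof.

Forward direction. Suppose k ≡ 27 (mod 35); write k = 35j + 27. Since 5 ∣ 35, reducing mod 5 gives k ≡ 27 ≡ 2 (mod 5); since 7 ∣ 35, reducing mod 7 gives k ≡ 27 ≡ 6 (mod 7).

Converse. If k ≡ 2 (mod 5) and k ≡ 6 (mod 7), then by the Chinese remainder theorem k ≡ 27 (mod 35). This is exactly k ≡ 27 (mod 35).

Both directions hold.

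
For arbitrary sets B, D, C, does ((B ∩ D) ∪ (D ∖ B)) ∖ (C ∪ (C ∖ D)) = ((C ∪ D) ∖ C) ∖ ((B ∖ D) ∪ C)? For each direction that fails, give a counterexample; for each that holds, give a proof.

The two sets are equal.

(⊆) Let x ∈ ((B ∩ D) ∪ (D ∖ B)) ∖ (C ∪ (C ∖ D)). Then either x ∈ D and x ∉ B, C; or x ∈ B ∩ D and x ∉ C. In each case x ∈ ((C ∪ D) ∖ C) ∖ ((B ∖ D) ∪ C), so ((B ∩ D) ∪ (D ∖ B)) ∖ (C ∪ (C ∖ D)) ⊆ ((C ∪ D) ∖ C) ∖ ((B ∖ D) ∪ C).

(⊇) Let x ∈ ((C ∪ D) ∖ C) ∖ ((B ∖ D) ∪ C). Then either x ∈ D and x ∉ B, C; or x ∈ B ∩ D and x ∉ C. In each case x ∈ ((B ∩ D) ∪ (D ∖ B)) ∖ (C ∪ (C ∖ D)), so ((C ∪ D) ∖ C) ∖ ((B ∖ D) ∪ C) ⊆ ((B ∩ D) ∪ (D ∖ B)) ∖ (C ∪ (C ∖ D)).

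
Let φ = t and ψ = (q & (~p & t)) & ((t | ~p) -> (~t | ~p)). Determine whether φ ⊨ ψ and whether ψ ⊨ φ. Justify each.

(→) This fails. Under q = F, p = F, t = T, the left side is true but the right side is false.

(←) Assume the antecedent. If q is true, the antecedent forces (q = T, p = F, t = T), and t holds there. If q is false, the antecedent cannot hold. Either way t holds.

Only the reverse direction holds.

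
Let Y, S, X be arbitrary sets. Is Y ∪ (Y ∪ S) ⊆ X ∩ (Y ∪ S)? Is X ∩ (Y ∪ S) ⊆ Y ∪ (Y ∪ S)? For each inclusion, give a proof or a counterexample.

Only the reverse inclusion holds.

(⊆) This inclusion fails. Take Y = {1}, S = ∅, X = ∅; then 1 ∈ Y ∪ (Y ∪ S) but 1 ∉ X ∩ (Y ∪ S).

(⊇) Let x ∈ X ∩ (Y ∪ S). Then either x ∈ Y ∩ X and x ∉ S; or x ∈ S ∩ X and x ∉ Y; or x ∈ Y ∩ S ∩ X. In each case x ∈ Y ∪ (Y ∪ S), so X ∩ (Y ∪ S) ⊆ Y ∪ (Y ∪ S).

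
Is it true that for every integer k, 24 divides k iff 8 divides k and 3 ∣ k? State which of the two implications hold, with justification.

Converse. Suppose 8 ∣ k and 3 ∣ k. Any common multiple of 8 and 3 is a multiple of their lcm; here gcd(8, 3) = 1, so lcm(8, 3) = 8·3 = 24, so 24 ∣ k.

Forward direction. If 24 ∣ k, write k = 24q. Since 24 = 3·8, k = 8·(3q), so 8 ∣ k; and since 24 = 8·3, k = 3·(8q), so 3 ∣ k.

Equivalent; both directions hold.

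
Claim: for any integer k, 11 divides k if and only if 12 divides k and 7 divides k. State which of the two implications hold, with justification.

Neither direction holds.

[⇒] This fails: take k = 11. Certainly 11 ∣ 11, but 12 ∤ 11.

[⇐] This fails: take k = 84. Both 12 ∣ 84 and 7 ∣ 84, yet 84 is not a multiple of 11 (since 84 = 7·11 + 7), so 11 ∤ 84.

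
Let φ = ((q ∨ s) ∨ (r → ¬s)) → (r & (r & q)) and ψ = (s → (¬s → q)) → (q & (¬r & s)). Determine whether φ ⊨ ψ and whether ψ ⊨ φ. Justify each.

(⇒) fails and (⇐) fails.

(⇒) This fails. Under q = T, r = T, s = F, the left side is true but the right side is false.

(⇐) This fails. Under q = T, r = F, s = T, the left side is false but the right side is true.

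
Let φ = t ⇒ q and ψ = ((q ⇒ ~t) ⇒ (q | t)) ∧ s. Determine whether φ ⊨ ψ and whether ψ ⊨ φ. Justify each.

[⇒] This fails. Under s = F, t = F, q = F, the left side is true but the right side is false.

[⇐] This fails. Under s = T, t = T, q = F, the left side is false but the right side is true.

Both directions fail.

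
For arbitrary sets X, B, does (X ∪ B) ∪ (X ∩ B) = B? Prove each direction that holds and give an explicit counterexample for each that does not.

The sets are not equal: only the reverse inclusion holds.

Forward inclusion. This inclusion fails. Take X = {1}, B = ∅; then 1 ∈ (X ∪ B) ∪ (X ∩ B) but 1 ∉ B.

Reverse inclusion. Let x ∈ B. Then either x ∈ B and x ∉ X; or x ∈ X ∩ B. In each case x ∈ (X ∪ B) ∪ (X ∩ B), so B ⊆ (X ∪ B) ∪ (X ∩ B).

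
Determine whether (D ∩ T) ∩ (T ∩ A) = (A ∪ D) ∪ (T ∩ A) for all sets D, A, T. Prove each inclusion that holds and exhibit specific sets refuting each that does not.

Forward inclusion. Let x ∈ (D ∩ T) ∩ (T ∩ A). Then x ∈ D ∩ A ∩ T, from which x ∈ (A ∪ D) ∪ (T ∩ A).

Reverse inclusion. This inclusion fails. Take D = {1}, A = ∅, T = ∅; then 1 ∈ (A ∪ D) ∪ (T ∩ A) but 1 ∉ (D ∩ T) ∩ (T ∩ A).

Only the forward inclusion holds.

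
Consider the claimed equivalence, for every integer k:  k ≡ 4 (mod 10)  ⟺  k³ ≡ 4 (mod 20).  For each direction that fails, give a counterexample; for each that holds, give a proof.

Forward direction. Suppose k ≡ 4 (mod 10). Working modulo 20, k ∈ {4, 14}; for each such r, r³ ≡ 4 (mod 20).

Converse. The residues r modulo 20 with r³ ≡ 4 (mod 20) are exactly {4, 14}, and each is ≡ 4 (mod 10).

The biconditional holds.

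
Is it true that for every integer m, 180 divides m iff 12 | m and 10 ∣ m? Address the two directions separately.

Not equivalent: only (⇒) holds.

Forward direction. If 180 ∣ m, write m = 180q. Since 180 = 15·12, m = 12·(15q), so 12 ∣ m; and since 180 = 18·10, m = 10·(18q), so 10 ∣ m.

Converse. This fails: take m = 60. Both 12 ∣ 60 and 10 ∣ 60, yet 60 is not a multiple of 180 (since 60 = 0·180 + 60), so 180 ∤ 60.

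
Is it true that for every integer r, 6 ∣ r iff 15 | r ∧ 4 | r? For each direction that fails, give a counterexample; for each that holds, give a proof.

(→) This fails: take r = 6. Certainly 6 ∣ 6, but 15 ∤ 6.

(←) Suppose 15 ∣ r and 4 ∣ r. Any common multiple of 15 and 4 is a multiple of their lcm; here gcd(15, 4) = 1, so lcm(15, 4) = 15·4 = 60, so 60 ∣ r. Since 6 ∣ 60, it follows that 6 ∣ r.

(⇒) fails; (⇐) holds.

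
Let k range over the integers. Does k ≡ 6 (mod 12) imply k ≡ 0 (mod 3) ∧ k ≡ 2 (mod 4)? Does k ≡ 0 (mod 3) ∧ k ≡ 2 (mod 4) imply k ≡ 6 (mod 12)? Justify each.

(⟹) Suppose k ≡ 6 (mod 12); write k = 12j + 6. Since 3 ∣ 12, reducing mod 3 gives k ≡ 6 ≡ 0 (mod 3); since 4 ∣ 12, reducing mod 4 gives k ≡ 6 ≡ 2 (mod 4).

(⟸) Conversely, if k ≡ 0 (mod 3) and k ≡ 2 (mod 4), then by the Chinese remainder theorem k ≡ 6 (mod 12). This is exactly k ≡ 6 (mod 12).

Both directions hold.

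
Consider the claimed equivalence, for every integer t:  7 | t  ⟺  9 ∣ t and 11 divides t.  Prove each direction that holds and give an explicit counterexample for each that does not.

Forward direction. This fails: take t = 7. Certainly 7 ∣ 7, but 9 ∤ 7.

Converse. This fails: take t = 99. Both 9 ∣ 99 and 11 ∣ 99, yet 99 is not a multiple of 7 (since 99 = 14·7 + 1), so 7 ∤ 99.

Neither direction holds.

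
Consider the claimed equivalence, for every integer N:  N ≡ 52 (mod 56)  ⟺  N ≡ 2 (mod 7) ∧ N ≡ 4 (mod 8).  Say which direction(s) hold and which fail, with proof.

[⇒] This fails: N = 52 gives 52 ≡ 52 (mod 56) but 52 ≡ 3 (mod 7), so the conjunction on the right does not hold.

[⇐] This fails: N = 44 satisfies both congruences on the right (44 ≡ 2 mod 7 and 44 ≡ 4 mod 8) yet 44 ≡ 44 (mod 56), not 52.

Neither implication holds.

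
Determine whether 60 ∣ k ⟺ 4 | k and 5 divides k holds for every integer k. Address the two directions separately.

(⇒) holds; (⇐) fails.

(→) If 60 ∣ k, write k = 60q. Since 60 = 15·4, k = 4·(15q), so 4 ∣ k; and since 60 = 12·5, k = 5·(12q), so 5 ∣ k.

(←) This fails: take k = 20. Both 4 ∣ 20 and 5 ∣ 20, yet 20 is not a multiple of 60 (since 20 = 0·60 + 20), so 60 ∤ 20.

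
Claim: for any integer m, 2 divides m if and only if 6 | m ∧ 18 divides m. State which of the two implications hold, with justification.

(⟹) This fails: take m = 2. Certainly 2 ∣ 2, but 6 ∤ 2.

(⟸) Suppose 6 ∣ m and 18 ∣ m. Any common multiple of 6 and 18 is a multiple of their lcm; here lcm(6, 18) = 6·18/gcd(6, 18) = 108/6 = 18, so 18 ∣ m. Since 2 ∣ 18, it follows that 2 ∣ m.

The forward direction fails; the converse holds.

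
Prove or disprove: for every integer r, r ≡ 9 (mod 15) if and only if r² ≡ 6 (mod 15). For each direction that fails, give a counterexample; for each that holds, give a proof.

(⇒) holds; (⇐) fails.

(→) Suppose r ≡ 9 (mod 15). Write r = 15j + 9. Then (15j + 9)² = 225j² + 270j + 81 = 15(15j² + 18j + 5) + 6, so r² ≡ 6 (mod 15).

(←) This fails: take r = 6. Then 6² = 36 ≡ 6 (mod 15), yet 6 ≡ 6 (mod 15), not 9.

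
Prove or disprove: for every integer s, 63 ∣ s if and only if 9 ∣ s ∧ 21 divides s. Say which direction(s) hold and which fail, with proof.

Forward direction. If 63 ∣ s, write s = 63q. Since 63 = 7·9, s = 9·(7q), so 9 ∣ s; and since 63 = 3·21, s = 21·(3q), so 21 ∣ s.

Converse. Suppose 9 ∣ s and 21 ∣ s. Any common multiple of 9 and 21 is a multiple of their lcm; here lcm(9, 21) = 9·21/gcd(9, 21) = 189/3 = 63, so 63 ∣ s.

Equivalent; both directions hold.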